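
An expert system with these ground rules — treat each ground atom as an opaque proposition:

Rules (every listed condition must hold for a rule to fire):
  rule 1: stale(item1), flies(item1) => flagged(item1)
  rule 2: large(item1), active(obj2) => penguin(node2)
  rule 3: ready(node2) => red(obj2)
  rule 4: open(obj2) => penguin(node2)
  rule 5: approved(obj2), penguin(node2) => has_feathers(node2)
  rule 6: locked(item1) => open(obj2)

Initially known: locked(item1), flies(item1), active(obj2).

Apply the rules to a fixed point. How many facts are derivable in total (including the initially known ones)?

Round 1: rule 6 [locked(item1) => open(obj2)]. New: open(obj2).
Round 2: rule 4 [open(obj2) => penguin(node2)]. New: penguin(node2).
Closure: {active(obj2), flies(item1), locked(item1), open(obj2), penguin(node2)} — 5 facts.

5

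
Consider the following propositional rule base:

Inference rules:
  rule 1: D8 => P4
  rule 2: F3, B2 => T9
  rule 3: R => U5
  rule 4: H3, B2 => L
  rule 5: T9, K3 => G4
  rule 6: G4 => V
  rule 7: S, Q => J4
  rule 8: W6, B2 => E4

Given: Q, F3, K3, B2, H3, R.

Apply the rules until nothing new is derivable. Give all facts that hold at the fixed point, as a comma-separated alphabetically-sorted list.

Round 1: rule 2 [F3, B2 => T9]; rule 3 [R => U5]; rule 4 [H3, B2 => L]. New: T9, U5, L.
Round 2: rule 5 [T9, K3 => G4]. New: G4.
Round 3: rule 6 [G4 => V]. New: V.

B2, F3, G4, H3, K3, L, Q, R, T9, U5, V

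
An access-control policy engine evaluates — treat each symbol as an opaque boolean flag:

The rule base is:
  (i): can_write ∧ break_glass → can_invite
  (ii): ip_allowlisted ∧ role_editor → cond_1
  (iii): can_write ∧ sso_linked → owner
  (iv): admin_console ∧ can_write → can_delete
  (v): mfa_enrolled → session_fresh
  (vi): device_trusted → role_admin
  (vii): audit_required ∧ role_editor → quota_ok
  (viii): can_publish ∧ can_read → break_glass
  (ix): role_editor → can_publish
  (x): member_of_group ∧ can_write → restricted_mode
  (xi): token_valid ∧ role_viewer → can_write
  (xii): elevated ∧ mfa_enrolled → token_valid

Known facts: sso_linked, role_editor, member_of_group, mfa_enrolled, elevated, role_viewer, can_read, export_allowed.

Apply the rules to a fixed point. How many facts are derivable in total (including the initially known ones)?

16

Round 1 fires (v), (ix), (xii), giving session_fresh, can_publish, token_valid.
Round 2 fires (viii), (xi), giving break_glass, can_write.
Round 3 fires (i), (iii), (x), giving can_invite, owner, restricted_mode.
Closure: {break_glass, can_invite, can_publish, can_read, can_write, elevated, export_allowed, member_of_group, mfa_enrolled, owner, restricted_mode, role_editor, role_viewer, session_fresh, sso_linked, token_valid} — 16 facts.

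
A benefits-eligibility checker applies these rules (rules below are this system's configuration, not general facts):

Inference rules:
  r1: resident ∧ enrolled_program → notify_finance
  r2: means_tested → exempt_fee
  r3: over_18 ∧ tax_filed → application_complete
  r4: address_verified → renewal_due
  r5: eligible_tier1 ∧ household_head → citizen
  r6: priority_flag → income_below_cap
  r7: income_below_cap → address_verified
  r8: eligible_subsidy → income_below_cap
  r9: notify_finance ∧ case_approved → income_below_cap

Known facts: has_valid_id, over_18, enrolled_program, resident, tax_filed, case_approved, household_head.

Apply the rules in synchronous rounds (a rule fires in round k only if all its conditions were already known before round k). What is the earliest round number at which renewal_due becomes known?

Round 1 fires r1, r3, giving notify_finance, application_complete.
Round 2 fires r9, giving income_below_cap.
Round 3 fires r7, giving address_verified.
Round 4 fires r4, giving renewal_due.
renewal_due first appears in round 4.

4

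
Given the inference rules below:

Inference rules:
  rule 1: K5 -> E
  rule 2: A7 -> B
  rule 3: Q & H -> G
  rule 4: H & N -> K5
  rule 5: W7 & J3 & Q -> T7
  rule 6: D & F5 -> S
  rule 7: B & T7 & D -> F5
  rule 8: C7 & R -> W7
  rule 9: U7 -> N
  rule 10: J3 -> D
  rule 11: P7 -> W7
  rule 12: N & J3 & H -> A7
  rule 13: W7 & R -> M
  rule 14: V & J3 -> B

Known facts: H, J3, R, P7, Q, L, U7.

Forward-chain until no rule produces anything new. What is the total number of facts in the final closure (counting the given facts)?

19

Round 1: rule 3 [Q & H -> G]; rule 9 [U7 -> N]; rule 10 [J3 -> D]; rule 11 [P7 -> W7]. Adds G, N, D, W7.
Round 2: rule 4 [H & N -> K5]; rule 5 [W7 & J3 & Q -> T7]; rule 12 [N & J3 & H -> A7]; rule 13 [W7 & R -> M]. Adds K5, T7, A7, M.
Round 3: rule 1 [K5 -> E]; rule 2 [A7 -> B]. Adds E, B.
Round 4: rule 7 [B & T7 & D -> F5]. Adds F5.
Round 5: rule 6 [D & F5 -> S]. Adds S.
Closure: {A7, B, D, E, F5, G, H, J3, K5, L, M, N, P7, Q, R, S, T7, U7, W7} — 19 facts.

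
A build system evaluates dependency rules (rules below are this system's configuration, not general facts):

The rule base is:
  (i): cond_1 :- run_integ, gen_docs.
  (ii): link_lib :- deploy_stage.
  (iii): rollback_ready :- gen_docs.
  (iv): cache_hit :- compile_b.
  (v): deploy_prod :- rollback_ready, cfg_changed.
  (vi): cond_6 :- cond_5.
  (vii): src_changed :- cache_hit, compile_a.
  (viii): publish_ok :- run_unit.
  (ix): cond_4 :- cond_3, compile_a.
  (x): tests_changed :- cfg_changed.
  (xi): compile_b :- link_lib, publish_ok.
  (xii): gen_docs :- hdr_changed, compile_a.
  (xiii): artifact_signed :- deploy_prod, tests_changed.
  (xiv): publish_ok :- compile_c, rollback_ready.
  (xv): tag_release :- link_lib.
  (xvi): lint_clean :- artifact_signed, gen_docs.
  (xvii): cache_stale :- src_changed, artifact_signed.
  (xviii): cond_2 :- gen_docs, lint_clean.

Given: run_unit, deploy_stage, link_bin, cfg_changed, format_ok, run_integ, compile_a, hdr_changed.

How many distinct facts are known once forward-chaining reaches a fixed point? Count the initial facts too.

23

Round 1: (ii) [link_lib :- deploy_stage.]; (viii) [publish_ok :- run_unit.]; (x) [tests_changed :- cfg_changed.]; (xii) [gen_docs :- hdr_changed, compile_a.]. Adds link_lib, publish_ok, tests_changed, gen_docs.
Round 2: (i) [cond_1 :- run_integ, gen_docs.]; (iii) [rollback_ready :- gen_docs.]; (xi) [compile_b :- link_lib, publish_ok.]; (xv) [tag_release :- link_lib.]. Adds cond_1, rollback_ready, compile_b, tag_release.
Round 3: (iv) [cache_hit :- compile_b.]; (v) [deploy_prod :- rollback_ready, cfg_changed.]. Adds cache_hit, deploy_prod.
Round 4: (vii) [src_changed :- cache_hit, compile_a.]; (xiii) [artifact_signed :- deploy_prod, tests_changed.]. Adds src_changed, artifact_signed.
Round 5: (xvi) [lint_clean :- artifact_signed, gen_docs.]; (xvii) [cache_stale :- src_changed, artifact_signed.]. Adds lint_clean, cache_stale.
Round 6: (xviii) [cond_2 :- gen_docs, lint_clean.]. Adds cond_2.
Closure: {artifact_signed, cache_hit, cache_stale, cfg_changed, compile_a, compile_b, cond_1, cond_2, deploy_prod, deploy_stage, format_ok, gen_docs, hdr_changed, link_bin, link_lib, lint_clean, publish_ok, rollback_ready, run_integ, run_unit, src_changed, tag_release, tests_changed} — 23 facts.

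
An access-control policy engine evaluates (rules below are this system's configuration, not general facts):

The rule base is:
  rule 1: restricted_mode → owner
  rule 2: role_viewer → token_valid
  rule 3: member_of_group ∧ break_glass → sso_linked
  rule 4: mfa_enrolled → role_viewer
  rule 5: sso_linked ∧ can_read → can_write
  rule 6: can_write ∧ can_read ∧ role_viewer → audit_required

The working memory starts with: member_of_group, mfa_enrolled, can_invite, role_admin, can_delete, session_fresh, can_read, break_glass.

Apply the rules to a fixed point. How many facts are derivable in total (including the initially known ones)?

Round 1: rule 3 [member_of_group ∧ break_glass → sso_linked]; rule 4 [mfa_enrolled → role_viewer]. New: sso_linked, role_viewer.
Round 2: rule 2 [role_viewer → token_valid]; rule 5 [sso_linked ∧ can_read → can_write]. New: token_valid, can_write.
Round 3: rule 6 [can_write ∧ can_read ∧ role_viewer → audit_required]. New: audit_required.
Closure: {audit_required, break_glass, can_delete, can_invite, can_read, can_write, member_of_group, mfa_enrolled, role_admin, role_viewer, session_fresh, sso_linked, token_valid} — 13 facts.

13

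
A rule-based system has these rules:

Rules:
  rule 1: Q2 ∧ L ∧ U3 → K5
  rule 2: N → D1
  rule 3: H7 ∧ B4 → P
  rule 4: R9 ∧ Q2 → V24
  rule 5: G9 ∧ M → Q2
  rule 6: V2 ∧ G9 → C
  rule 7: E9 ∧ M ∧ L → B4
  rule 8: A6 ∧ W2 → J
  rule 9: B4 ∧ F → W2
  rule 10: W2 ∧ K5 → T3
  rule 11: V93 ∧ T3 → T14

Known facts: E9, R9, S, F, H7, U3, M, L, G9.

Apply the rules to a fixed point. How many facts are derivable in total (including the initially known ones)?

16

Round 1 fires rule 5, rule 7, giving Q2, B4.
Round 2 fires rule 1, rule 3, rule 4, rule 9, giving K5, P, V24, W2.
Round 3 fires rule 10, giving T3.
Closure: {B4, E9, F, G9, H7, K5, L, M, P, Q2, R9, S, T3, U3, V24, W2} — 16 facts.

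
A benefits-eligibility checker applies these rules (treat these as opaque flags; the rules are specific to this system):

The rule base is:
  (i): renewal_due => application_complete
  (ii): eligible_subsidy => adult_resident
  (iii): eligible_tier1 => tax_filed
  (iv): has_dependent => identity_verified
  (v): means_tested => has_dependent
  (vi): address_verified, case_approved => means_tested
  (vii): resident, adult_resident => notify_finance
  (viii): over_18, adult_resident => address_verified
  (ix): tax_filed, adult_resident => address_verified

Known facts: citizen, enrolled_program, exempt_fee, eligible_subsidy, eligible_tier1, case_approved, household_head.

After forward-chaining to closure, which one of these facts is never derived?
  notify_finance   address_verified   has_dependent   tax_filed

Round 1: (ii) [eligible_subsidy => adult_resident]; (iii) [eligible_tier1 => tax_filed]. New: adult_resident, tax_filed.
Round 2: (ix) [tax_filed, adult_resident => address_verified]. New: address_verified.
Round 3: (vi) [address_verified, case_approved => means_tested]. New: means_tested.
Round 4: (v) [means_tested => has_dependent]. New: has_dependent.
Round 5: (iv) [has_dependent => identity_verified]. New: identity_verified.
Derived: tax_filed (round 1), address_verified (round 2), has_dependent (round 4). notify_finance never appears in any round.

notify_finance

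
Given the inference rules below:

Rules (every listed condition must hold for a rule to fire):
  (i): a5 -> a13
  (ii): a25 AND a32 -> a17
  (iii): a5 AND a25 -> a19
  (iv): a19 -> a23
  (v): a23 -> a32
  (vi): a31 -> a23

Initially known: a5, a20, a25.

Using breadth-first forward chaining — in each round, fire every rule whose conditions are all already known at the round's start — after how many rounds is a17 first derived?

4

Round 1: (i) [a5 -> a13]; (iii) [a5 AND a25 -> a19]. Adds a13, a19.
Round 2: (iv) [a19 -> a23]. Adds a23.
Round 3: (v) [a23 -> a32]. Adds a32.
Round 4: (ii) [a25 AND a32 -> a17]. Adds a17.
a17 first appears in round 4.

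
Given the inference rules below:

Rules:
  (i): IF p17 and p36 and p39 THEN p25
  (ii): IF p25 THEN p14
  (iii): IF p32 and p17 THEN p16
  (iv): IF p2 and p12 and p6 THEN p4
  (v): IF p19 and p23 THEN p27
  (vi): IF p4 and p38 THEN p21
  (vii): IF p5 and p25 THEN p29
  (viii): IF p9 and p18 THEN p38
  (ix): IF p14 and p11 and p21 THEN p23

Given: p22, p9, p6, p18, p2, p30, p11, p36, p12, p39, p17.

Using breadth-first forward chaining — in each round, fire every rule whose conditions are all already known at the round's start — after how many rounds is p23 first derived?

3

Round 1 — (i), (iv), (viii), derive p25, p4, p38.
Round 2 — (ii), (vi), derive p14, p21.
Round 3 — (ix), derive p23.
p23 first appears in round 3.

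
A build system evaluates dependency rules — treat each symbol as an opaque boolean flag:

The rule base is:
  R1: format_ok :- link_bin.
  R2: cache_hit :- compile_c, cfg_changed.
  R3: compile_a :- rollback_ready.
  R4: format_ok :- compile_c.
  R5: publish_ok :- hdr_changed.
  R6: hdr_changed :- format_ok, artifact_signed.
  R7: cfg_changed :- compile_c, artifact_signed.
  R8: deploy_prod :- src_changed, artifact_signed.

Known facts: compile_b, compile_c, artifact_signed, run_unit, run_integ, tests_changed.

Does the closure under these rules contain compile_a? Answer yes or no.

Round 1: R4 [format_ok :- compile_c.]; R7 [cfg_changed :- compile_c, artifact_signed.]. Adds format_ok, cfg_changed.
Round 2: R2 [cache_hit :- compile_c, cfg_changed.]; R6 [hdr_changed :- format_ok, artifact_signed.]. Adds cache_hit, hdr_changed.
Round 3: R5 [publish_ok :- hdr_changed.]. Adds publish_ok.
Fixed point reached. compile_a is concluded only by R3; R3 needs rollback_ready (never derived).

no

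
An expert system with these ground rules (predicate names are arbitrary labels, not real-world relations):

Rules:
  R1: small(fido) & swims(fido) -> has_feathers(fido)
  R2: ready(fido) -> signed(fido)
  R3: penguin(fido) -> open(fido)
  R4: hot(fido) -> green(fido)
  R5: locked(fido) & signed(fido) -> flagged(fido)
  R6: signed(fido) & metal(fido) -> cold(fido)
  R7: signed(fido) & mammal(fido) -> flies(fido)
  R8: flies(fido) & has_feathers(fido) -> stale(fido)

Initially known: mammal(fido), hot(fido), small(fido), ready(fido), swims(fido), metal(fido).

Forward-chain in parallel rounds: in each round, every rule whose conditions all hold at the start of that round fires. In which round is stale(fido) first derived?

3

[1] R1 [small(fido) & swims(fido) -> has_feathers(fido)]; R2 [ready(fido) -> signed(fido)]; R4 [hot(fido) -> green(fido)]. ⇒ new: has_feathers(fido), signed(fido), green(fido).
[2] R6 [signed(fido) & metal(fido) -> cold(fido)]; R7 [signed(fido) & mammal(fido) -> flies(fido)]. ⇒ new: cold(fido), flies(fido).
[3] R8 [flies(fido) & has_feathers(fido) -> stale(fido)]. ⇒ new: stale(fido).
stale(fido) first appears in round 3.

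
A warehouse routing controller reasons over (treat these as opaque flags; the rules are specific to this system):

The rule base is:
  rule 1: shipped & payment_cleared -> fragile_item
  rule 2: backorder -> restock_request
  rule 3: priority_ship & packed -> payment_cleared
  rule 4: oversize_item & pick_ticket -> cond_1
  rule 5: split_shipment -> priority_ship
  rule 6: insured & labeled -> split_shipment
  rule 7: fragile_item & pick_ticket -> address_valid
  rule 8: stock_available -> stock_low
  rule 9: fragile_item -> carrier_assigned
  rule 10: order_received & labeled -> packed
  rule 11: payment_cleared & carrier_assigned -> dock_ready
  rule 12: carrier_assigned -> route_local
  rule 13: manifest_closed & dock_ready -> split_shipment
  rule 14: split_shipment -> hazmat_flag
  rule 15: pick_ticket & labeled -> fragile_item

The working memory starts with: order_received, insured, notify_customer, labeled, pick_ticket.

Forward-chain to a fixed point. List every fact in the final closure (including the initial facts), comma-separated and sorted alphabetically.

Round 1 fires rule 6, rule 10, rule 15, giving split_shipment, packed, fragile_item.
Round 2 fires rule 5, rule 7, rule 9, rule 14, giving priority_ship, address_valid, carrier_assigned, hazmat_flag.
Round 3 fires rule 3, rule 12, giving payment_cleared, route_local.
Round 4 fires rule 11, giving dock_ready.

address_valid, carrier_assigned, dock_ready, fragile_item, hazmat_flag, insured, labeled, notify_customer, order_received, packed, payment_cleared, pick_ticket, priority_ship, route_local, split_shipment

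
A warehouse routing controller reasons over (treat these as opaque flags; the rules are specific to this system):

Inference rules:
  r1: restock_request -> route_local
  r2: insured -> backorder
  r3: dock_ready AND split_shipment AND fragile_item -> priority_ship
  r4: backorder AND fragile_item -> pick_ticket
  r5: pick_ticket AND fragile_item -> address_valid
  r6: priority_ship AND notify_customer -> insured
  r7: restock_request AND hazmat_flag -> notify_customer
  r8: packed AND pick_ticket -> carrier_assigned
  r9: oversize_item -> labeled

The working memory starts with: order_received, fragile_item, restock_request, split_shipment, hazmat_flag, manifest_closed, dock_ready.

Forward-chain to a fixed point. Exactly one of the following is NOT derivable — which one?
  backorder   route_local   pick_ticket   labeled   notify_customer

Round 1: r1 [restock_request -> route_local]; r3 [dock_ready AND split_shipment AND fragile_item -> priority_ship]; r7 [restock_request AND hazmat_flag -> notify_customer]. New: route_local, priority_ship, notify_customer.
Round 2: r6 [priority_ship AND notify_customer -> insured]. New: insured.
Round 3: r2 [insured -> backorder]. New: backorder.
Round 4: r4 [backorder AND fragile_item -> pick_ticket]. New: pick_ticket.
Round 5: r5 [pick_ticket AND fragile_item -> address_valid]. New: address_valid.
Derived: backorder (round 3), pick_ticket (round 4), route_local (round 1), notify_customer (round 1). labeled never appears in any round.

labeled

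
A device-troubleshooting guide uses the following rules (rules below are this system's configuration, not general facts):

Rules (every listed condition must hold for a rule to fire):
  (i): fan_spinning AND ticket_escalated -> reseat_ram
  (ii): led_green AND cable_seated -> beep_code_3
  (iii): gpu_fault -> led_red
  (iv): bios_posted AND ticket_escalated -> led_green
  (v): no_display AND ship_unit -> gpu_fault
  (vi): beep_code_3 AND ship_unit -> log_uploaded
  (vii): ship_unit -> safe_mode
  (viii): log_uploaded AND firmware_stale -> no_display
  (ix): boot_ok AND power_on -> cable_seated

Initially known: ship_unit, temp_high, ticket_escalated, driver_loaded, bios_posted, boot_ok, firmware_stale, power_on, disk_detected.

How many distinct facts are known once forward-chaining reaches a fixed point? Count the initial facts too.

Round 1 fires (iv), (vii), (ix), giving led_green, safe_mode, cable_seated.
Round 2 fires (ii), giving beep_code_3.
Round 3 fires (vi), giving log_uploaded.
Round 4 fires (viii), giving no_display.
Round 5 fires (v), giving gpu_fault.
Round 6 fires (iii), giving led_red.
Closure: {beep_code_3, bios_posted, boot_ok, cable_seated, disk_detected, driver_loaded, firmware_stale, gpu_fault, led_green, led_red, log_uploaded, no_display, power_on, safe_mode, ship_unit, temp_high, ticket_escalated} — 17 facts.

17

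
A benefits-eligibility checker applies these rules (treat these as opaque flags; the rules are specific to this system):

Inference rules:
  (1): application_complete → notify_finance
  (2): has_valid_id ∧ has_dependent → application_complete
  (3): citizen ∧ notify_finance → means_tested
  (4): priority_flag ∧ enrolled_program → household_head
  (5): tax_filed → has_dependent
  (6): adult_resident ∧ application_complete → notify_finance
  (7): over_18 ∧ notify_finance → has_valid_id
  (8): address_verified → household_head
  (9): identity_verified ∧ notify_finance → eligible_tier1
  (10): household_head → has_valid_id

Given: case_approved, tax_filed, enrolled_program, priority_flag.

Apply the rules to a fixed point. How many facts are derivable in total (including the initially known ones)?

9

Round 1: (4) [priority_flag ∧ enrolled_program → household_head]; (5) [tax_filed → has_dependent]. New: household_head, has_dependent.
Round 2: (10) [household_head → has_valid_id]. New: has_valid_id.
Round 3: (2) [has_valid_id ∧ has_dependent → application_complete]. New: application_complete.
Round 4: (1) [application_complete → notify_finance]. New: notify_finance.
Closure: {application_complete, case_approved, enrolled_program, has_dependent, has_valid_id, household_head, notify_finance, priority_flag, tax_filed} — 9 facts.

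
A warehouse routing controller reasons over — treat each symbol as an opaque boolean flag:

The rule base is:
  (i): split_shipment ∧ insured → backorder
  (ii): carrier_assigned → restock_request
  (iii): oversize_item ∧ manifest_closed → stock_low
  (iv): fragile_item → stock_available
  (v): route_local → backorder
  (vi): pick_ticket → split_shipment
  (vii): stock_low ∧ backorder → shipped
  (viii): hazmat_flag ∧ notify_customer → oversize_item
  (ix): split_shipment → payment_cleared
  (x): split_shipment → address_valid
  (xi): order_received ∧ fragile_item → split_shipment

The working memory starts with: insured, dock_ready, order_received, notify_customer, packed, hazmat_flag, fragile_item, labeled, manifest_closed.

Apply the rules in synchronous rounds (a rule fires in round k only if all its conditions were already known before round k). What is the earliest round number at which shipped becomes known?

3

Round 1: (iv) [fragile_item → stock_available]; (viii) [hazmat_flag ∧ notify_customer → oversize_item]; (xi) [order_received ∧ fragile_item → split_shipment]. New: stock_available, oversize_item, split_shipment.
Round 2: (i) [split_shipment ∧ insured → backorder]; (iii) [oversize_item ∧ manifest_closed → stock_low]; (ix) [split_shipment → payment_cleared]; (x) [split_shipment → address_valid]. New: backorder, stock_low, payment_cleared, address_valid.
Round 3: (vii) [stock_low ∧ backorder → shipped]. New: shipped.
shipped first appears in round 3.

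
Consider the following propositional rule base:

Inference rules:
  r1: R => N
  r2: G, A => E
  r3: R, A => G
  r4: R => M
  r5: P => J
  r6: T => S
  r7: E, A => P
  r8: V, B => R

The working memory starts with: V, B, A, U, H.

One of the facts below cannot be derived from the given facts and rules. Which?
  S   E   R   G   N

Round 1 fires r8, giving R.
Round 2 fires r1, r3, r4, giving N, G, M.
Round 3 fires r2, giving E.
Round 4 fires r7, giving P.
Round 5 fires r5, giving J.
Derived: R (round 1), N (round 2), G (round 2), E (round 3). S never appears in any round.

S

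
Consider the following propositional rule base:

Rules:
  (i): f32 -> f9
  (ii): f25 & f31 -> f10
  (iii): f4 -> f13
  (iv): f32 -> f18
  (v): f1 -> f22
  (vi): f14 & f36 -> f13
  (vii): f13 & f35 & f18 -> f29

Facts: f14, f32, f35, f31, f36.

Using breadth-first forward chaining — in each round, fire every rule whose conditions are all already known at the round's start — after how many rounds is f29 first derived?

2

Round 1 — (i), (iv), (vi), derive f9, f18, f13.
Round 2 — (vii), derive f29.
f29 first appears in round 2.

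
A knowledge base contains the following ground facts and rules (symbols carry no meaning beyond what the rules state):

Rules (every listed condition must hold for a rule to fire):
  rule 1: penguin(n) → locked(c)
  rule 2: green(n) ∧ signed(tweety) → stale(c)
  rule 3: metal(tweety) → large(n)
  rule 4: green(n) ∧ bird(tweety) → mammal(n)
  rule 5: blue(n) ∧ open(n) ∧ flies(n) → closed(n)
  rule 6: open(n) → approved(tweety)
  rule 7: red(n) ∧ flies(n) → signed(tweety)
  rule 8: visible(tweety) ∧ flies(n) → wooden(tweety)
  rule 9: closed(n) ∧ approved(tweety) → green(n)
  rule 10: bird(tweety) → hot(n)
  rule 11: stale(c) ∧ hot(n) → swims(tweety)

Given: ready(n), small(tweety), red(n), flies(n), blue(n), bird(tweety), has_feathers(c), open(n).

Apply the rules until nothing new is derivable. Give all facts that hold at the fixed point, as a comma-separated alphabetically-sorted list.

approved(tweety), bird(tweety), blue(n), closed(n), flies(n), green(n), has_feathers(c), hot(n), mammal(n), open(n), ready(n), red(n), signed(tweety), small(tweety), stale(c), swims(tweety)

Round 1: rule 5 [blue(n) ∧ open(n) ∧ flies(n) → closed(n)]; rule 6 [open(n) → approved(tweety)]; rule 7 [red(n) ∧ flies(n) → signed(tweety)]; rule 10 [bird(tweety) → hot(n)]. New: closed(n), approved(tweety), signed(tweety), hot(n).
Round 2: rule 9 [closed(n) ∧ approved(tweety) → green(n)]. New: green(n).
Round 3: rule 2 [green(n) ∧ signed(tweety) → stale(c)]; rule 4 [green(n) ∧ bird(tweety) → mammal(n)]. New: stale(c), mammal(n).
Round 4: rule 11 [stale(c) ∧ hot(n) → swims(tweety)]. New: swims(tweety).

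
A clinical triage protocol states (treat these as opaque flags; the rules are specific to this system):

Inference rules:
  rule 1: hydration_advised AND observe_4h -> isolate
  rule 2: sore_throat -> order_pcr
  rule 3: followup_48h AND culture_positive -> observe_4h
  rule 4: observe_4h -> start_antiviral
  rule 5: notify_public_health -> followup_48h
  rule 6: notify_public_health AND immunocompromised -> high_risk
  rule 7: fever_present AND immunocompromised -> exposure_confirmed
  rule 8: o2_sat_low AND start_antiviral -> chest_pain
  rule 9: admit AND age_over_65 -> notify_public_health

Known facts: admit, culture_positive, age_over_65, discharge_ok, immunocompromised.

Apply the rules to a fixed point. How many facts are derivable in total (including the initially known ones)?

[1] rule 9 [admit AND age_over_65 -> notify_public_health]. ⇒ new: notify_public_health.
[2] rule 5 [notify_public_health -> followup_48h]; rule 6 [notify_public_health AND immunocompromised -> high_risk]. ⇒ new: followup_48h, high_risk.
[3] rule 3 [followup_48h AND culture_positive -> observe_4h]. ⇒ new: observe_4h.
[4] rule 4 [observe_4h -> start_antiviral]. ⇒ new: start_antiviral.
Closure: {admit, age_over_65, culture_positive, discharge_ok, followup_48h, high_risk, immunocompromised, notify_public_health, observe_4h, start_antiviral} — 10 facts.

10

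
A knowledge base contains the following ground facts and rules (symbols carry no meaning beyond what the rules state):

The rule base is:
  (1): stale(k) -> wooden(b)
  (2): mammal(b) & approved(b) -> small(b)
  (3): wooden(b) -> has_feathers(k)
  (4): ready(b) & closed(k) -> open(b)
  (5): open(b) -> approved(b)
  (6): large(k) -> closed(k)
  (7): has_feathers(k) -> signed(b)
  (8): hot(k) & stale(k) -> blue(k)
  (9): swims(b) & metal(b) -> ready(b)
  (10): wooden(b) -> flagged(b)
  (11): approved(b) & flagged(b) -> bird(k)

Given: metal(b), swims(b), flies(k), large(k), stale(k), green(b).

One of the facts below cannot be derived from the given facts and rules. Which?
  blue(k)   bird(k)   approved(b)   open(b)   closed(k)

blue(k)

Round 1: (1) [stale(k) -> wooden(b)]; (6) [large(k) -> closed(k)]; (9) [swims(b) & metal(b) -> ready(b)]. Adds wooden(b), closed(k), ready(b).
Round 2: (3) [wooden(b) -> has_feathers(k)]; (4) [ready(b) & closed(k) -> open(b)]; (10) [wooden(b) -> flagged(b)]. Adds has_feathers(k), open(b), flagged(b).
Round 3: (5) [open(b) -> approved(b)]; (7) [has_feathers(k) -> signed(b)]. Adds approved(b), signed(b).
Round 4: (11) [approved(b) & flagged(b) -> bird(k)]. Adds bird(k).
Derived: approved(b) (round 3), bird(k) (round 4), open(b) (round 2), closed(k) (round 1). blue(k) never appears in any round.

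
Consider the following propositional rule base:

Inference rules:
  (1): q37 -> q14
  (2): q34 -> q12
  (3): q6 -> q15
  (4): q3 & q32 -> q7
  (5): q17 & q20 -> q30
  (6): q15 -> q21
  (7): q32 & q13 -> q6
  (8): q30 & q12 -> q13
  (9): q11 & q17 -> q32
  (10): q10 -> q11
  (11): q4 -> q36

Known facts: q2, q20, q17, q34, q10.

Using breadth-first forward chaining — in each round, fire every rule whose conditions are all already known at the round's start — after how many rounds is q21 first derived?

5

Round 1: (2) [q34 -> q12]; (5) [q17 & q20 -> q30]; (10) [q10 -> q11]. Adds q12, q30, q11.
Round 2: (8) [q30 & q12 -> q13]; (9) [q11 & q17 -> q32]. Adds q13, q32.
Round 3: (7) [q32 & q13 -> q6]. Adds q6.
Round 4: (3) [q6 -> q15]. Adds q15.
Round 5: (6) [q15 -> q21]. Adds q21.
q21 first appears in round 5.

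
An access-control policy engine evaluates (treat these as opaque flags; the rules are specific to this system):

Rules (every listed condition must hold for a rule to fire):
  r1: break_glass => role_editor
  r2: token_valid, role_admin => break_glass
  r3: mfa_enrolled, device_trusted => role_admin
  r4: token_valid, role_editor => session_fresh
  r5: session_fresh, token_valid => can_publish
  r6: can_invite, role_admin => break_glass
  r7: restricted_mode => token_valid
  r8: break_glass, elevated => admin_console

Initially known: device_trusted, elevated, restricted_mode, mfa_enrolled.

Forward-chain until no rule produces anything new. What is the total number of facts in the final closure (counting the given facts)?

11

Round 1 fires r3, r7, giving role_admin, token_valid.
Round 2 fires r2, giving break_glass.
Round 3 fires r1, r8, giving role_editor, admin_console.
Round 4 fires r4, giving session_fresh.
Round 5 fires r5, giving can_publish.
Closure: {admin_console, break_glass, can_publish, device_trusted, elevated, mfa_enrolled, restricted_mode, role_admin, role_editor, session_fresh, token_valid} — 11 facts.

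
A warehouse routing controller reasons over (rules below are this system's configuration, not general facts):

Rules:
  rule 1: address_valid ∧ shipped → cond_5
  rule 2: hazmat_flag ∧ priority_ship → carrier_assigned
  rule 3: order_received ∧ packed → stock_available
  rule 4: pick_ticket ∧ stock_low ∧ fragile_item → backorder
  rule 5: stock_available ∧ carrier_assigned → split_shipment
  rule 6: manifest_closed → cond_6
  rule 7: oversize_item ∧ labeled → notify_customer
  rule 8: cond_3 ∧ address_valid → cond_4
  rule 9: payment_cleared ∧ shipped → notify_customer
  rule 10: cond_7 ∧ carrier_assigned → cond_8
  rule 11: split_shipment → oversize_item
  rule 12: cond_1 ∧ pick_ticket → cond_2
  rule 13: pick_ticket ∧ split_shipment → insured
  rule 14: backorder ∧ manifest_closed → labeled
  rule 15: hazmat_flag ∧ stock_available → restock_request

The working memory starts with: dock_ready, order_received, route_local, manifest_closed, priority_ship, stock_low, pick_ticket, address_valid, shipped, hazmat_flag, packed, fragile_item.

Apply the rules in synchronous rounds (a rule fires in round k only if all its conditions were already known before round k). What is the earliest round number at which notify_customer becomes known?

Round 1: rule 1 [address_valid ∧ shipped → cond_5]; rule 2 [hazmat_flag ∧ priority_ship → carrier_assigned]; rule 3 [order_received ∧ packed → stock_available]; rule 4 [pick_ticket ∧ stock_low ∧ fragile_item → backorder]; rule 6 [manifest_closed → cond_6]. Adds cond_5, carrier_assigned, stock_available, backorder, cond_6.
Round 2: rule 5 [stock_available ∧ carrier_assigned → split_shipment]; rule 14 [backorder ∧ manifest_closed → labeled]; rule 15 [hazmat_flag ∧ stock_available → restock_request]. Adds split_shipment, labeled, restock_request.
Round 3: rule 11 [split_shipment → oversize_item]; rule 13 [pick_ticket ∧ split_shipment → insured]. Adds oversize_item, insured.
Round 4: rule 7 [oversize_item ∧ labeled → notify_customer]. Adds notify_customer.
notify_customer first appears in round 4.

4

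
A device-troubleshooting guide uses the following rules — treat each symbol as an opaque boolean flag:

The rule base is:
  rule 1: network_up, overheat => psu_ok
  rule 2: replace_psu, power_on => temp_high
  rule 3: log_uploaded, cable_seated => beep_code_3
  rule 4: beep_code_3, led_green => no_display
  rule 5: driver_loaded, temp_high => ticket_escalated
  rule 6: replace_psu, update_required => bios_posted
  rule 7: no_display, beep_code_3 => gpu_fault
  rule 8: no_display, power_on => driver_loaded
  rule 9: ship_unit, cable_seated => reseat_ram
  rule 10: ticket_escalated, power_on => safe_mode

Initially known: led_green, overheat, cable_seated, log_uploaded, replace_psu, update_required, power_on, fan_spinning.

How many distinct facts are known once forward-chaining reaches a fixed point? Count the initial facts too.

Round 1: rule 2 [replace_psu, power_on => temp_high]; rule 3 [log_uploaded, cable_seated => beep_code_3]; rule 6 [replace_psu, update_required => bios_posted]. Adds temp_high, beep_code_3, bios_posted.
Round 2: rule 4 [beep_code_3, led_green => no_display]. Adds no_display.
Round 3: rule 7 [no_display, beep_code_3 => gpu_fault]; rule 8 [no_display, power_on => driver_loaded]. Adds gpu_fault, driver_loaded.
Round 4: rule 5 [driver_loaded, temp_high => ticket_escalated]. Adds ticket_escalated.
Round 5: rule 10 [ticket_escalated, power_on => safe_mode]. Adds safe_mode.
Closure: {beep_code_3, bios_posted, cable_seated, driver_loaded, fan_spinning, gpu_fault, led_green, log_uploaded, no_display, overheat, power_on, replace_psu, safe_mode, temp_high, ticket_escalated, update_required} — 16 facts.

16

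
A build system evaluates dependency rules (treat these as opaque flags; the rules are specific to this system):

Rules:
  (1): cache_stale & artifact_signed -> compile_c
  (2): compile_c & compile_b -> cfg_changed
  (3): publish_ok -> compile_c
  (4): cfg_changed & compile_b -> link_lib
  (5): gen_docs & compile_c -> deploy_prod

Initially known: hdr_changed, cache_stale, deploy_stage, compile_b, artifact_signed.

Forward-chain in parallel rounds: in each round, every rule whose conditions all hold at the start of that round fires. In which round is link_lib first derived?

Round 1 — (1), derive compile_c.
Round 2 — (2), derive cfg_changed.
Round 3 — (4), derive link_lib.
link_lib first appears in round 3.

3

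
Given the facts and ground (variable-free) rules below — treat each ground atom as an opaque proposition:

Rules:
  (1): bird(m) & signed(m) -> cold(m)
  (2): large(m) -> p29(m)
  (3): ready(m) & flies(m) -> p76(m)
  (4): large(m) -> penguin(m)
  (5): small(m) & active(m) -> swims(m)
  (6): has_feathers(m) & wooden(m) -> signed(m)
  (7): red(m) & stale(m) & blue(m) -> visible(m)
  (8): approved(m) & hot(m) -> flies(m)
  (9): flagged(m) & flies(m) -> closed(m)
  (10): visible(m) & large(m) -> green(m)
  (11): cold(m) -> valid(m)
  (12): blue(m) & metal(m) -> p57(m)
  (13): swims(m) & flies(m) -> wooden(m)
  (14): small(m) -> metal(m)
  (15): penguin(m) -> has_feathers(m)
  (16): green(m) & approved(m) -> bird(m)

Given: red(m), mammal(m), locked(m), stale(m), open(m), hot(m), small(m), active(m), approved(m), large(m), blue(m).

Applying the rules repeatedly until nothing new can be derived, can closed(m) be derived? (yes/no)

no

Round 1: (2) [large(m) -> p29(m)]; (4) [large(m) -> penguin(m)]; (5) [small(m) & active(m) -> swims(m)]; (7) [red(m) & stale(m) & blue(m) -> visible(m)]; (8) [approved(m) & hot(m) -> flies(m)]; (14) [small(m) -> metal(m)]. Adds p29(m), penguin(m), swims(m), visible(m), flies(m), metal(m).
Round 2: (10) [visible(m) & large(m) -> green(m)]; (12) [blue(m) & metal(m) -> p57(m)]; (13) [swims(m) & flies(m) -> wooden(m)]; (15) [penguin(m) -> has_feathers(m)]. Adds green(m), p57(m), wooden(m), has_feathers(m).
Round 3: (6) [has_feathers(m) & wooden(m) -> signed(m)]; (16) [green(m) & approved(m) -> bird(m)]. Adds signed(m), bird(m).
Round 4: (1) [bird(m) & signed(m) -> cold(m)]. Adds cold(m).
Round 5: (11) [cold(m) -> valid(m)]. Adds valid(m).
Fixed point reached. closed(m) is concluded only by (9); (9) needs flagged(m) (never derived).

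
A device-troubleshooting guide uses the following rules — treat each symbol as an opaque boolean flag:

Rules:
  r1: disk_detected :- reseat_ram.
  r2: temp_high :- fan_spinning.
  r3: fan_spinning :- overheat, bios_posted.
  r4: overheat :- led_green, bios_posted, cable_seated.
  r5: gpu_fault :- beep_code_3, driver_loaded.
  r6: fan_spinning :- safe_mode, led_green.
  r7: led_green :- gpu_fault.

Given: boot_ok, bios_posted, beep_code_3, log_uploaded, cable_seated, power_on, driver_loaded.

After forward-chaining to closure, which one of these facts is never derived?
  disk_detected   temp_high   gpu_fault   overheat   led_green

Round 1 fires r5, giving gpu_fault.
Round 2 fires r7, giving led_green.
Round 3 fires r4, giving overheat.
Round 4 fires r3, giving fan_spinning.
Round 5 fires r2, giving temp_high.
Derived: overheat (round 3), gpu_fault (round 1), led_green (round 2), temp_high (round 5). disk_detected never appears in any round.

disk_detected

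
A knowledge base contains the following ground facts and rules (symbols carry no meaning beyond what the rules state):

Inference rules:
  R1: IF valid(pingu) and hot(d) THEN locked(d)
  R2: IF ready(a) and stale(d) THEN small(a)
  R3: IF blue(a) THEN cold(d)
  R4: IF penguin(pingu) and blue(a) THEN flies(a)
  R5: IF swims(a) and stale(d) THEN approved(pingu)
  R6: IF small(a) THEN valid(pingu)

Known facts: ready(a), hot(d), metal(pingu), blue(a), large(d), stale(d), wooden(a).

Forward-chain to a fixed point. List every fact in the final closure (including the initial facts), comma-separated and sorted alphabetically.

Round 1 fires R2, R3, giving small(a), cold(d).
Round 2 fires R6, giving valid(pingu).
Round 3 fires R1, giving locked(d).

blue(a), cold(d), hot(d), large(d), locked(d), metal(pingu), ready(a), small(a), stale(d), valid(pingu), wooden(a)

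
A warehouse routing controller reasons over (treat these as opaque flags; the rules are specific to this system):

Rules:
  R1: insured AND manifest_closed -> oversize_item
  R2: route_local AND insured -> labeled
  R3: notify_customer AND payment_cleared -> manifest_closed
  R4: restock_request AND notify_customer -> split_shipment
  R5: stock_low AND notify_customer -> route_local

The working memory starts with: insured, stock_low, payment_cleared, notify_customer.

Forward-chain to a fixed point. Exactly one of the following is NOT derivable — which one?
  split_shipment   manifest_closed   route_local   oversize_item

split_shipment

[1] R3 [notify_customer AND payment_cleared -> manifest_closed]; R5 [stock_low AND notify_customer -> route_local]. ⇒ new: manifest_closed, route_local.
[2] R1 [insured AND manifest_closed -> oversize_item]; R2 [route_local AND insured -> labeled]. ⇒ new: oversize_item, labeled.
Derived: oversize_item (round 2), manifest_closed (round 1), route_local (round 1). split_shipment never appears in any round.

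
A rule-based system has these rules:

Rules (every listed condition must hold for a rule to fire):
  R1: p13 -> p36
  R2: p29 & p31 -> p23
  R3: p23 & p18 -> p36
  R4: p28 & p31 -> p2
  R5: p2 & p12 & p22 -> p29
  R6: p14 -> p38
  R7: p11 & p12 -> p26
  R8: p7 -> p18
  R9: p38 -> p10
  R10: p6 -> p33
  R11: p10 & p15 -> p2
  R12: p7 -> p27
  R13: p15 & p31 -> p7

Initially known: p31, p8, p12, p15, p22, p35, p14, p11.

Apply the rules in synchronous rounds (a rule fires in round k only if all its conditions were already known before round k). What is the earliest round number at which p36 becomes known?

Round 1 — R6, R7, R13, derive p38, p26, p7.
Round 2 — R8, R9, R12, derive p18, p10, p27.
Round 3 — R11, derive p2.
Round 4 — R5, derive p29.
Round 5 — R2, derive p23.
Round 6 — R3, derive p36.
p36 first appears in round 6.

6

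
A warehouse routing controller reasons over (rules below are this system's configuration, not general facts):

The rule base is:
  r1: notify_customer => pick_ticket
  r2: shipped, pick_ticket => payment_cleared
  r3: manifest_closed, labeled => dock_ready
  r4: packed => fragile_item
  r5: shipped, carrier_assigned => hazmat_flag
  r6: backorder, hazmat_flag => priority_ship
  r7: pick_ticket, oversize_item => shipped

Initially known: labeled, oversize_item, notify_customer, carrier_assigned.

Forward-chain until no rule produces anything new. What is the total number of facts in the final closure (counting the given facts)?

8

[1] r1 [notify_customer => pick_ticket]. ⇒ new: pick_ticket.
[2] r7 [pick_ticket, oversize_item => shipped]. ⇒ new: shipped.
[3] r2 [shipped, pick_ticket => payment_cleared]; r5 [shipped, carrier_assigned => hazmat_flag]. ⇒ new: payment_cleared, hazmat_flag.
Closure: {carrier_assigned, hazmat_flag, labeled, notify_customer, oversize_item, payment_cleared, pick_ticket, shipped} — 8 facts.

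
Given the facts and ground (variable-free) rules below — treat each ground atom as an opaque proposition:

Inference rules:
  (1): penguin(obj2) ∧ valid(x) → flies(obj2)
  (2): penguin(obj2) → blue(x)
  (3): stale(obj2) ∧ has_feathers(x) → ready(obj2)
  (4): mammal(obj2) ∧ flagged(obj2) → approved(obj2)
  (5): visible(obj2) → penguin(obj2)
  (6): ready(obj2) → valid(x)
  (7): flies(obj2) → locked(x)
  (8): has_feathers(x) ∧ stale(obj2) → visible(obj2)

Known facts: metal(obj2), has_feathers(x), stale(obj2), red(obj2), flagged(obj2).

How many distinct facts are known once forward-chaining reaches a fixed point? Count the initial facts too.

12

[1] (3) [stale(obj2) ∧ has_feathers(x) → ready(obj2)]; (8) [has_feathers(x) ∧ stale(obj2) → visible(obj2)]. ⇒ new: ready(obj2), visible(obj2).
[2] (5) [visible(obj2) → penguin(obj2)]; (6) [ready(obj2) → valid(x)]. ⇒ new: penguin(obj2), valid(x).
[3] (1) [penguin(obj2) ∧ valid(x) → flies(obj2)]; (2) [penguin(obj2) → blue(x)]. ⇒ new: flies(obj2), blue(x).
[4] (7) [flies(obj2) → locked(x)]. ⇒ new: locked(x).
Closure: {blue(x), flagged(obj2), flies(obj2), has_feathers(x), locked(x), metal(obj2), penguin(obj2), ready(obj2), red(obj2), stale(obj2), valid(x), visible(obj2)} — 12 facts.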